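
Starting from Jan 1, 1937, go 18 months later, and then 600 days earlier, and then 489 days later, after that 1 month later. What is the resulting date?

April 12, 1938

Counting forward 18 months from January 1, 1937:
month 1 + 18 = 19, which is month 7 of year 1938 → July 1938.
Day 1 is valid in July, giving July 1, 1938.
Subtracting 600 days from July 1, 1938:
Going back 1 day from July 1, 1938 reaches the end of the previous month; 600 − 1 = 599 left.
June 1938 has 30 days: 599 − 30 = 569 left.
May 1938 has 31 days: 569 − 31 = 538 left.
April 1938 has 30 days: 538 − 30 = 508 left.
March 1938 has 31 days: 508 − 31 = 477 left.
February 1938 has 28 days (1938 is not a leap year): 477 − 28 = 449 left.
January 1938 has 31 days: 449 − 31 = 418 left.
December 1937 has 31 days: 418 − 31 = 387 left.
November 1937 has 30 days: 387 − 30 = 357 left.
October 1937 has 31 days: 357 − 31 = 326 left.
September 1937 has 30 days: 326 − 30 = 296 left.
August 1937 has 31 days: 296 − 31 = 265 left.
July 1937 has 31 days: 265 − 31 = 234 left.
June 1937 has 30 days: 234 − 30 = 204 left.
May 1937 has 31 days: 204 − 31 = 173 left.
April 1937 has 30 days: 173 − 30 = 143 left.
March 1937 has 31 days: 143 − 31 = 112 left.
February 1937 has 28 days (1937 is not a leap year): 112 − 28 = 84 left.
January 1937 has 31 days: 84 − 31 = 53 left.
December 1936 has 31 days: 53 − 31 = 22 left.
November 1936 has 30 days; 30 − 22 = 8 → November 8, 1936.
Advancing 489 days from November 8, 1936:
November has 30 days, so 30 − 8 = 22 days remain after November 8, 1936; 489 − 22 = 467 left.
December 1936 has 31 days: 467 − 31 = 436 left.
January 1937 has 31 days: 436 − 31 = 405 left.
February 1937 has 28 days (1937 is not a leap year): 405 − 28 = 377 left.
March 1937 has 31 days: 377 − 31 = 346 left.
April 1937 has 30 days: 346 − 30 = 316 left.
May 1937 has 31 days: 316 − 31 = 285 left.
June 1937 has 30 days: 285 − 30 = 255 left.
July 1937 has 31 days: 255 − 31 = 224 left.
August 1937 has 31 days: 224 − 31 = 193 left.
September 1937 has 30 days: 193 − 30 = 163 left.
October 1937 has 31 days: 163 − 31 = 132 left.
November 1937 has 30 days: 132 − 30 = 102 left.
December 1937 has 31 days: 102 − 31 = 71 left.
January 1938 has 31 days: 71 − 31 = 40 left.
February 1938 has 28 days (1938 is not a leap year): 40 − 28 = 12 left.
12 days into March 1938 → March 12, 1938.
Adding 1 month from March 12, 1938:
month 3 + 1 = 4 → April 1938.
Day 12 is valid in April, giving April 12, 1938.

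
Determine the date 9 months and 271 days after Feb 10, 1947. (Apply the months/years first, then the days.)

Adding 9 months and 271 days from February 10, 1947: first the month/year part, then the days.
month 2 + 9 = 11 → November 1947.
Day 10 is valid in November, giving November 10, 1947.
Now add 271 days from November 10, 1947.
November has 30 days, so 30 − 10 = 20 days remain after November 10, 1947; 271 − 20 = 251 left.
December 1947 has 31 days: 251 − 31 = 220 left.
January 1948 has 31 days: 220 − 31 = 189 left.
February 1948 has 29 days (1948 is a leap year): 189 − 29 = 160 left.
March 1948 has 31 days: 160 − 31 = 129 left.
April 1948 has 30 days: 129 − 30 = 99 left.
May 1948 has 31 days: 99 − 31 = 68 left.
June 1948 has 30 days: 68 − 30 = 38 left.
July 1948 has 31 days: 38 − 31 = 7 left.
7 days into August 1948 → August 7, 1948.

August 7, 1948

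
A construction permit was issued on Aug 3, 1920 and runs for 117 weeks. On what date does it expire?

Adding 117 weeks = 819 days from August 3, 1920.
August has 31 days, so 31 − 3 = 28 days remain after August 3, 1920; 819 − 28 = 791 left.
September 1920 has 30 days: 791 − 30 = 761 left.
October 1920 has 31 days: 761 − 31 = 730 left.
November 1920 has 30 days: 730 − 30 = 700 left.
December 1920 has 31 days: 700 − 31 = 669 left.
January 1921 has 31 days: 669 − 31 = 638 left.
February 1921 has 28 days (1921 is not a leap year): 638 − 28 = 610 left.
March 1921 has 31 days: 610 − 31 = 579 left.
April 1921 has 30 days: 579 − 30 = 549 left.
May 1921 has 31 days: 549 − 31 = 518 left.
June 1921 has 30 days: 518 − 30 = 488 left.
July 1921 has 31 days: 488 − 31 = 457 left.
August 1921 has 31 days: 457 − 31 = 426 left.
September 1921 has 30 days: 426 − 30 = 396 left.
October 1921 has 31 days: 396 − 31 = 365 left.
November 1921 has 30 days: 365 − 30 = 335 left.
December 1921 has 31 days: 335 − 31 = 304 left.
January 1922 has 31 days: 304 − 31 = 273 left.
February 1922 has 28 days (1922 is not a leap year): 273 − 28 = 245 left.
March 1922 has 31 days: 245 − 31 = 214 left.
April 1922 has 30 days: 214 − 30 = 184 left.
May 1922 has 31 days: 184 − 31 = 153 left.
June 1922 has 30 days: 153 − 30 = 123 left.
July 1922 has 31 days: 123 − 31 = 92 left.
August 1922 has 31 days: 92 − 31 = 61 left.
September 1922 has 30 days: 61 − 30 = 31 left.
31 days into October 1922 → October 31, 1922.

October 31, 1922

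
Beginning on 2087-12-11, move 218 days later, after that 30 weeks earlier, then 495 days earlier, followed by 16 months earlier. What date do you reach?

Adding 218 days from December 11, 2087:
December has 31 days, so 31 − 11 = 20 days remain after December 11, 2087; 218 − 20 = 198 left.
January 2088 has 31 days: 198 − 31 = 167 left.
February 2088 has 29 days (2088 is a leap year): 167 − 29 = 138 left.
March 2088 has 31 days: 138 − 31 = 107 left.
April 2088 has 30 days: 107 − 30 = 77 left.
May 2088 has 31 days: 77 − 31 = 46 left.
June 2088 has 30 days: 46 − 30 = 16 left.
16 days into July 2088 → July 16, 2088.
Counting back 30 weeks (= 210 days) from July 16, 2088:
Going back 16 days from July 16, 2088 reaches the end of the previous month; 210 − 16 = 194 left.
June 2088 has 30 days: 194 − 30 = 164 left.
May 2088 has 31 days: 164 − 31 = 133 left.
April 2088 has 30 days: 133 − 30 = 103 left.
March 2088 has 31 days: 103 − 31 = 72 left.
February 2088 has 29 days (2088 is a leap year): 72 − 29 = 43 left.
January 2088 has 31 days: 43 − 31 = 12 left.
December 2087 has 31 days; 31 − 12 = 19 → December 19, 2087.
Counting back 495 days from December 19, 2087:
Going back 19 days from December 19, 2087 reaches the end of the previous month; 495 − 19 = 476 left.
November 2087 has 30 days: 476 − 30 = 446 left.
October 2087 has 31 days: 446 − 31 = 415 left.
September 2087 has 30 days: 415 − 30 = 385 left.
August 2087 has 31 days: 385 − 31 = 354 left.
July 2087 has 31 days: 354 − 31 = 323 left.
June 2087 has 30 days: 323 − 30 = 293 left.
May 2087 has 31 days: 293 − 31 = 262 left.
April 2087 has 30 days: 262 − 30 = 232 left.
March 2087 has 31 days: 232 − 31 = 201 left.
February 2087 has 28 days (2087 is not a leap year): 201 − 28 = 173 left.
January 2087 has 31 days: 173 − 31 = 142 left.
December 2086 has 31 days: 142 − 31 = 111 left.
November 2086 has 30 days: 111 − 30 = 81 left.
October 2086 has 31 days: 81 − 31 = 50 left.
September 2086 has 30 days: 50 − 30 = 20 left.
August 2086 has 31 days; 31 − 20 = 11 → August 11, 2086.
Going back 16 months from August 11, 2086:
month 8 − 16 = -8, which is month 4 of year 2085 → April 2085.
Day 11 is valid in April, giving April 11, 2085.

April 11, 2085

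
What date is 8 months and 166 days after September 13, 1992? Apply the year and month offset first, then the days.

October 26, 1993

Advancing 8 months and 166 days from September 13, 1992: first the month/year part, then the days.
month 9 + 8 = 17, which is month 5 of year 1993 → May 1993.
Day 13 is valid in May, giving May 13, 1993.
Now add 166 days from May 13, 1993.
May has 31 days, so 31 − 13 = 18 days remain after May 13, 1993; 166 − 18 = 148 left.
June 1993 has 30 days: 148 − 30 = 118 left.
July 1993 has 31 days: 118 − 31 = 87 left.
August 1993 has 31 days: 87 − 31 = 56 left.
September 1993 has 30 days: 56 − 30 = 26 left.
26 days into October 1993 → October 26, 1993.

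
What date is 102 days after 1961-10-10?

January 20, 1962

Advancing 102 days from October 10, 1961.
October has 31 days, so 31 − 10 = 21 days remain after October 10, 1961; 102 − 21 = 81 left.
November 1961 has 30 days: 81 − 30 = 51 left.
December 1961 has 31 days: 51 − 31 = 20 left.
20 days into January 1962 → January 20, 1962.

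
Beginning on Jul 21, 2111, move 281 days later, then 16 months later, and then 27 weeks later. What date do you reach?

Adding 281 days from July 21, 2111:
July has 31 days, so 31 − 21 = 10 days remain after July 21, 2111; 281 − 10 = 271 left.
August 2111 has 31 days: 271 − 31 = 240 left.
September 2111 has 30 days: 240 − 30 = 210 left.
October 2111 has 31 days: 210 − 31 = 179 left.
November 2111 has 30 days: 179 − 30 = 149 left.
December 2111 has 31 days: 149 − 31 = 118 left.
January 2112 has 31 days: 118 − 31 = 87 left.
February 2112 has 29 days (2112 is a leap year): 87 − 29 = 58 left.
March 2112 has 31 days: 58 − 31 = 27 left.
27 days into April 2112 → April 27, 2112.
Counting forward 16 months from April 27, 2112:
month 4 + 16 = 20, which is month 8 of year 2113 → August 2113.
Day 27 is valid in August, giving August 27, 2113.
Adding 27 weeks (= 189 days) from August 27, 2113:
August has 31 days, so 31 − 27 = 4 days remain after August 27, 2113; 189 − 4 = 185 left.
September 2113 has 30 days: 185 − 30 = 155 left.
October 2113 has 31 days: 155 − 31 = 124 left.
November 2113 has 30 days: 124 − 30 = 94 left.
December 2113 has 31 days: 94 − 31 = 63 left.
January 2114 has 31 days: 63 − 31 = 32 left.
February 2114 has 28 days (2114 is not a leap year): 32 − 28 = 4 left.
4 days into March 2114 → March 4, 2114.

March 4, 2114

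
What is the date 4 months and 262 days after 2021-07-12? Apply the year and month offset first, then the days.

August 1, 2022

Adding 4 months and 262 days from July 12, 2021: first the month/year part, then the days.
month 7 + 4 = 11 → November 2021.
Day 12 is valid in November, giving November 12, 2021.
Now add 262 days from November 12, 2021.
November has 30 days, so 30 − 12 = 18 days remain after November 12, 2021; 262 − 18 = 244 left.
December 2021 has 31 days: 244 − 31 = 213 left.
January 2022 has 31 days: 213 − 31 = 182 left.
February 2022 has 28 days (2022 is not a leap year): 182 − 28 = 154 left.
March 2022 has 31 days: 154 − 31 = 123 left.
April 2022 has 30 days: 123 − 30 = 93 left.
May 2022 has 31 days: 93 − 31 = 62 left.
June 2022 has 30 days: 62 − 30 = 32 left.
July 2022 has 31 days: 32 − 31 = 1 left.
1 day into August 2022 → August 1, 2022.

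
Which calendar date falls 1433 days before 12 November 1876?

Counting back 1433 days from November 12, 1876.
Going back 12 days from November 12, 1876 reaches the end of the previous month; 1433 − 12 = 1421 left.
October 1876 has 31 days: 1421 − 31 = 1390 left.
September 1876 has 30 days: 1390 − 30 = 1360 left.
August 1876 has 31 days: 1360 − 31 = 1329 left.
July 1876 has 31 days: 1329 − 31 = 1298 left.
June 1876 has 30 days: 1298 − 30 = 1268 left.
May 1876 has 31 days: 1268 − 31 = 1237 left.
April 1876 has 30 days: 1237 − 30 = 1207 left.
March 1876 has 31 days: 1207 − 31 = 1176 left.
February 1876 has 29 days (1876 is a leap year): 1176 − 29 = 1147 left.
January 1876 has 31 days: 1147 − 31 = 1116 left.
December 1875 has 31 days: 1116 − 31 = 1085 left.
November 1875 has 30 days: 1085 − 30 = 1055 left.
October 1875 has 31 days: 1055 − 31 = 1024 left.
September 1875 has 30 days: 1024 − 30 = 994 left.
August 1875 has 31 days: 994 − 31 = 963 left.
July 1875 has 31 days: 963 − 31 = 932 left.
June 1875 has 30 days: 932 − 30 = 902 left.
May 1875 has 31 days: 902 − 31 = 871 left.
April 1875 has 30 days: 871 − 30 = 841 left.
March 1875 has 31 days: 841 − 31 = 810 left.
February 1875 has 28 days (1875 is not a leap year): 810 − 28 = 782 left.
January 1875 has 31 days: 782 − 31 = 751 left.
December 1874 has 31 days: 751 − 31 = 720 left.
November 1874 has 30 days: 720 − 30 = 690 left.
October 1874 has 31 days: 690 − 31 = 659 left.
September 1874 has 30 days: 659 − 30 = 629 left.
August 1874 has 31 days: 629 − 31 = 598 left.
July 1874 has 31 days: 598 − 31 = 567 left.
June 1874 has 30 days: 567 − 30 = 537 left.
May 1874 has 31 days: 537 − 31 = 506 left.
April 1874 has 30 days: 506 − 30 = 476 left.
March 1874 has 31 days: 476 − 31 = 445 left.
February 1874 has 28 days (1874 is not a leap year): 445 − 28 = 417 left.
January 1874 has 31 days: 417 − 31 = 386 left.
December 1873 has 31 days: 386 − 31 = 355 left.
November 1873 has 30 days: 355 − 30 = 325 left.
October 1873 has 31 days: 325 − 31 = 294 left.
September 1873 has 30 days: 294 − 30 = 264 left.
August 1873 has 31 days: 264 − 31 = 233 left.
July 1873 has 31 days: 233 − 31 = 202 left.
June 1873 has 30 days: 202 − 30 = 172 left.
May 1873 has 31 days: 172 − 31 = 141 left.
April 1873 has 30 days: 141 − 30 = 111 left.
March 1873 has 31 days: 111 − 31 = 80 left.
February 1873 has 28 days (1873 is not a leap year): 80 − 28 = 52 left.
January 1873 has 31 days: 52 − 31 = 21 left.
December 1872 has 31 days; 31 − 21 = 10 → December 10, 1872.

December 10, 1872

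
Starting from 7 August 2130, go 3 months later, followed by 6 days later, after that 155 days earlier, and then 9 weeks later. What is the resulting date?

Advancing 3 months from August 7, 2130:
month 8 + 3 = 11 → November 2130.
Day 7 is valid in November, giving November 7, 2130.
Adding 6 days from November 7, 2130:
November has 30 days; 7 + 6 = 13, still in November.
Going back 155 days from November 13, 2130:
Going back 13 days from November 13, 2130 reaches the end of the previous month; 155 − 13 = 142 left.
October 2130 has 31 days: 142 − 31 = 111 left.
September 2130 has 30 days: 111 − 30 = 81 left.
August 2130 has 31 days: 81 − 31 = 50 left.
July 2130 has 31 days: 50 − 31 = 19 left.
June 2130 has 30 days; 30 − 19 = 11 → June 11, 2130.
Counting forward 9 weeks (= 63 days) from June 11, 2130:
June has 30 days, so 30 − 11 = 19 days remain after June 11, 2130; 63 − 19 = 44 left.
July 2130 has 31 days: 44 − 31 = 13 left.
13 days into August 2130 → August 13, 2130.

August 13, 2130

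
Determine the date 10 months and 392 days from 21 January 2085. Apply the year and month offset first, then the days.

December 18, 2086

Counting forward 10 months and 392 days from January 21, 2085: first the month/year part, then the days.
month 1 + 10 = 11 → November 2085.
Day 21 is valid in November, giving November 21, 2085.
Now add 392 days from November 21, 2085.
November has 30 days, so 30 − 21 = 9 days remain after November 21, 2085; 392 − 9 = 383 left.
December 2085 has 31 days: 383 − 31 = 352 left.
January 2086 has 31 days: 352 − 31 = 321 left.
February 2086 has 28 days (2086 is not a leap year): 321 − 28 = 293 left.
March 2086 has 31 days: 293 − 31 = 262 left.
April 2086 has 30 days: 262 − 30 = 232 left.
May 2086 has 31 days: 232 − 31 = 201 left.
June 2086 has 30 days: 201 − 30 = 171 left.
July 2086 has 31 days: 171 − 31 = 140 left.
August 2086 has 31 days: 140 − 31 = 109 left.
September 2086 has 30 days: 109 − 30 = 79 left.
October 2086 has 31 days: 79 − 31 = 48 left.
November 2086 has 30 days: 48 − 30 = 18 left.
18 days into December 2086 → December 18, 2086.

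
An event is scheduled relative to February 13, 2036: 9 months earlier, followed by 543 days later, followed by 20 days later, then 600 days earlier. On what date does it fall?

Going back 9 months from February 13, 2036:
month 2 − 9 = -7, which is month 5 of year 2035 → May 2035.
Day 13 is valid in May, giving May 13, 2035.
Advancing 543 days from May 13, 2035:
May has 31 days, so 31 − 13 = 18 days remain after May 13, 2035; 543 − 18 = 525 left.
June 2035 has 30 days: 525 − 30 = 495 left.
July 2035 has 31 days: 495 − 31 = 464 left.
August 2035 has 31 days: 464 − 31 = 433 left.
September 2035 has 30 days: 433 − 30 = 403 left.
October 2035 has 31 days: 403 − 31 = 372 left.
November 2035 has 30 days: 372 − 30 = 342 left.
December 2035 has 31 days: 342 − 31 = 311 left.
January 2036 has 31 days: 311 − 31 = 280 left.
February 2036 has 29 days (2036 is a leap year): 280 − 29 = 251 left.
March 2036 has 31 days: 251 − 31 = 220 left.
April 2036 has 30 days: 220 − 30 = 190 left.
May 2036 has 31 days: 190 − 31 = 159 left.
June 2036 has 30 days: 159 − 30 = 129 left.
July 2036 has 31 days: 129 − 31 = 98 left.
August 2036 has 31 days: 98 − 31 = 67 left.
September 2036 has 30 days: 67 − 30 = 37 left.
October 2036 has 31 days: 37 − 31 = 6 left.
6 days into November 2036 → November 6, 2036.
Advancing 20 days from November 6, 2036:
November has 30 days; 6 + 20 = 26, still in November.
Going back 600 days from November 26, 2036:
Going back 26 days from November 26, 2036 reaches the end of the previous month; 600 − 26 = 574 left.
October 2036 has 31 days: 574 − 31 = 543 left.
September 2036 has 30 days: 543 − 30 = 513 left.
August 2036 has 31 days: 513 − 31 = 482 left.
July 2036 has 31 days: 482 − 31 = 451 left.
June 2036 has 30 days: 451 − 30 = 421 left.
May 2036 has 31 days: 421 − 31 = 390 left.
April 2036 has 30 days: 390 − 30 = 360 left.
March 2036 has 31 days: 360 − 31 = 329 left.
February 2036 has 29 days (2036 is a leap year): 329 − 29 = 300 left.
January 2036 has 31 days: 300 − 31 = 269 left.
December 2035 has 31 days: 269 − 31 = 238 left.
November 2035 has 30 days: 238 − 30 = 208 left.
October 2035 has 31 days: 208 − 31 = 177 left.
September 2035 has 30 days: 177 − 30 = 147 left.
August 2035 has 31 days: 147 − 31 = 116 left.
July 2035 has 31 days: 116 − 31 = 85 left.
June 2035 has 30 days: 85 − 30 = 55 left.
May 2035 has 31 days: 55 − 31 = 24 left.
April 2035 has 30 days; 30 − 24 = 6 → April 6, 2035.

April 6, 2035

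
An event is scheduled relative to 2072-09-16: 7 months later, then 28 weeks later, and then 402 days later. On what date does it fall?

December 5, 2074

Advancing 7 months from September 16, 2072:
month 9 + 7 = 16, which is month 4 of year 2073 → April 2073.
Day 16 is valid in April, giving April 16, 2073.
Adding 28 weeks (= 196 days) from April 16, 2073:
April has 30 days, so 30 − 16 = 14 days remain after April 16, 2073; 196 − 14 = 182 left.
May 2073 has 31 days: 182 − 31 = 151 left.
June 2073 has 30 days: 151 − 30 = 121 left.
July 2073 has 31 days: 121 − 31 = 90 left.
August 2073 has 31 days: 90 − 31 = 59 left.
September 2073 has 30 days: 59 − 30 = 29 left.
29 days into October 2073 → October 29, 2073.
Counting forward 402 days from October 29, 2073:
October has 31 days, so 31 − 29 = 2 days remain after October 29, 2073; 402 − 2 = 400 left.
November 2073 has 30 days: 400 − 30 = 370 left.
December 2073 has 31 days: 370 − 31 = 339 left.
January 2074 has 31 days: 339 − 31 = 308 left.
February 2074 has 28 days (2074 is not a leap year): 308 − 28 = 280 left.
March 2074 has 31 days: 280 − 31 = 249 left.
April 2074 has 30 days: 249 − 30 = 219 left.
May 2074 has 31 days: 219 − 31 = 188 left.
June 2074 has 30 days: 188 − 30 = 158 left.
July 2074 has 31 days: 158 − 31 = 127 left.
August 2074 has 31 days: 127 − 31 = 96 left.
September 2074 has 30 days: 96 − 30 = 66 left.
October 2074 has 31 days: 66 − 31 = 35 left.
November 2074 has 30 days: 35 − 30 = 5 left.
5 days into December 2074 → December 5, 2074.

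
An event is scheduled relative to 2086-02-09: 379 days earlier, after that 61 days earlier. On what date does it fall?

Subtracting 379 days from February 9, 2086:
Going back 9 days from February 9, 2086 reaches the end of the previous month; 379 − 9 = 370 left.
January 2086 has 31 days: 370 − 31 = 339 left.
December 2085 has 31 days: 339 − 31 = 308 left.
November 2085 has 30 days: 308 − 30 = 278 left.
October 2085 has 31 days: 278 − 31 = 247 left.
September 2085 has 30 days: 247 − 30 = 217 left.
August 2085 has 31 days: 217 − 31 = 186 left.
July 2085 has 31 days: 186 − 31 = 155 left.
June 2085 has 30 days: 155 − 30 = 125 left.
May 2085 has 31 days: 125 − 31 = 94 left.
April 2085 has 30 days: 94 − 30 = 64 left.
March 2085 has 31 days: 64 − 31 = 33 left.
February 2085 has 28 days (2085 is not a leap year): 33 − 28 = 5 left.
January 2085 has 31 days; 31 − 5 = 26 → January 26, 2085.
Counting back 61 days from January 26, 2085:
Going back 26 days from January 26, 2085 reaches the end of the previous month; 61 − 26 = 35 left.
December 2084 has 31 days: 35 − 31 = 4 left.
November 2084 has 30 days; 30 − 4 = 26 → November 26, 2084.

November 26, 2084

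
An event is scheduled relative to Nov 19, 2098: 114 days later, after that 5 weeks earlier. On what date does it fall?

Counting forward 114 days from November 19, 2098:
November has 30 days, so 30 − 19 = 11 days remain after November 19, 2098; 114 − 11 = 103 left.
December 2098 has 31 days: 103 − 31 = 72 left.
January 2099 has 31 days: 72 − 31 = 41 left.
February 2099 has 28 days (2099 is not a leap year): 41 − 28 = 13 left.
13 days into March 2099 → March 13, 2099.
Going back 5 weeks (= 35 days) from March 13, 2099:
Going back 13 days from March 13, 2099 reaches the end of the previous month; 35 − 13 = 22 left.
February 2099 has 28 days; 28 − 22 = 6 → February 6, 2099.

February 6, 2099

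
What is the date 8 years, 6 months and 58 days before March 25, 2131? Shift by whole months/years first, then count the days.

July 29, 2122

Subtracting 8 years, 6 months and 58 days from March 25, 2131: first the month/year part, then the days.
-8 years → 2123; month 3 − 6 = -3, which is month 9 of year 2122 → September 2122.
Day 25 is valid in September, giving September 25, 2122.
Now subtract 58 days from September 25, 2122.
Going back 25 days from September 25, 2122 reaches the end of the previous month; 58 − 25 = 33 left.
August 2122 has 31 days: 33 − 31 = 2 left.
July 2122 has 31 days; 31 − 2 = 29 → July 29, 2122.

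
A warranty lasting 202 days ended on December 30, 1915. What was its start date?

June 11, 1915

Going back 202 days from December 30, 1915.
Going back 30 days from December 30, 1915 reaches the end of the previous month; 202 − 30 = 172 left.
November 1915 has 30 days: 172 − 30 = 142 left.
October 1915 has 31 days: 142 − 31 = 111 left.
September 1915 has 30 days: 111 − 30 = 81 left.
August 1915 has 31 days: 81 − 31 = 50 left.
July 1915 has 31 days: 50 − 31 = 19 left.
June 1915 has 30 days; 30 − 19 = 11 → June 11, 1915.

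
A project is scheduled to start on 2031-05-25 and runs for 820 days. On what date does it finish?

August 22, 2033

Counting forward 820 days from May 25, 2031.
May has 31 days, so 31 − 25 = 6 days remain after May 25, 2031; 820 − 6 = 814 left.
June 2031 has 30 days: 814 − 30 = 784 left.
July 2031 has 31 days: 784 − 31 = 753 left.
August 2031 has 31 days: 753 − 31 = 722 left.
September 2031 has 30 days: 722 − 30 = 692 left.
October 2031 has 31 days: 692 − 31 = 661 left.
November 2031 has 30 days: 661 − 30 = 631 left.
December 2031 has 31 days: 631 − 31 = 600 left.
January 2032 has 31 days: 600 − 31 = 569 left.
February 2032 has 29 days (2032 is a leap year): 569 − 29 = 540 left.
March 2032 has 31 days: 540 − 31 = 509 left.
April 2032 has 30 days: 509 − 30 = 479 left.
May 2032 has 31 days: 479 − 31 = 448 left.
June 2032 has 30 days: 448 − 30 = 418 left.
July 2032 has 31 days: 418 − 31 = 387 left.
August 2032 has 31 days: 387 − 31 = 356 left.
September 2032 has 30 days: 356 − 30 = 326 left.
October 2032 has 31 days: 326 − 31 = 295 left.
November 2032 has 30 days: 295 − 30 = 265 left.
December 2032 has 31 days: 265 − 31 = 234 left.
January 2033 has 31 days: 234 − 31 = 203 left.
February 2033 has 28 days (2033 is not a leap year): 203 − 28 = 175 left.
March 2033 has 31 days: 175 − 31 = 144 left.
April 2033 has 30 days: 144 − 30 = 114 left.
May 2033 has 31 days: 114 − 31 = 83 left.
June 2033 has 30 days: 83 − 30 = 53 left.
July 2033 has 31 days: 53 − 31 = 22 left.
22 days into August 2033 → August 22, 2033.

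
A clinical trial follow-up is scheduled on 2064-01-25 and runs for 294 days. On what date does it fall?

November 14, 2064

Counting forward 294 days from January 25, 2064.
January has 31 days, so 31 − 25 = 6 days remain after January 25, 2064; 294 − 6 = 288 left.
February 2064 has 29 days (2064 is a leap year): 288 − 29 = 259 left.
March 2064 has 31 days: 259 − 31 = 228 left.
April 2064 has 30 days: 228 − 30 = 198 left.
May 2064 has 31 days: 198 − 31 = 167 left.
June 2064 has 30 days: 167 − 30 = 137 left.
July 2064 has 31 days: 137 − 31 = 106 left.
August 2064 has 31 days: 106 − 31 = 75 left.
September 2064 has 30 days: 75 − 30 = 45 left.
October 2064 has 31 days: 45 − 31 = 14 left.
14 days into November 2064 → November 14, 2064.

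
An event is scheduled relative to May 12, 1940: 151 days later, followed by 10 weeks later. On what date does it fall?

December 19, 1940

Counting forward 151 days from May 12, 1940:
May has 31 days, so 31 − 12 = 19 days remain after May 12, 1940; 151 − 19 = 132 left.
June 1940 has 30 days: 132 − 30 = 102 left.
July 1940 has 31 days: 102 − 31 = 71 left.
August 1940 has 31 days: 71 − 31 = 40 left.
September 1940 has 30 days: 40 − 30 = 10 left.
10 days into October 1940 → October 10, 1940.
Counting forward 10 weeks (= 70 days) from October 10, 1940:
October has 31 days, so 31 − 10 = 21 days remain after October 10, 1940; 70 − 21 = 49 left.
November 1940 has 30 days: 49 − 30 = 19 left.
19 days into December 1940 → December 19, 1940.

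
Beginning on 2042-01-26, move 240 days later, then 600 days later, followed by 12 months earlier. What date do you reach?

Adding 240 days from January 26, 2042:
January has 31 days, so 31 − 26 = 5 days remain after January 26, 2042; 240 − 5 = 235 left.
February 2042 has 28 days (2042 is not a leap year): 235 − 28 = 207 left.
March 2042 has 31 days: 207 − 31 = 176 left.
April 2042 has 30 days: 176 − 30 = 146 left.
May 2042 has 31 days: 146 − 31 = 115 left.
June 2042 has 30 days: 115 − 30 = 85 left.
July 2042 has 31 days: 85 − 31 = 54 left.
August 2042 has 31 days: 54 − 31 = 23 left.
23 days into September 2042 → September 23, 2042.
Advancing 600 days from September 23, 2042:
September has 30 days, so 30 − 23 = 7 days remain after September 23, 2042; 600 − 7 = 593 left.
October 2042 has 31 days: 593 − 31 = 562 left.
November 2042 has 30 days: 562 − 30 = 532 left.
December 2042 has 31 days: 532 − 31 = 501 left.
January 2043 has 31 days: 501 − 31 = 470 left.
February 2043 has 28 days (2043 is not a leap year): 470 − 28 = 442 left.
March 2043 has 31 days: 442 − 31 = 411 left.
April 2043 has 30 days: 411 − 30 = 381 left.
May 2043 has 31 days: 381 − 31 = 350 left.
June 2043 has 30 days: 350 − 30 = 320 left.
July 2043 has 31 days: 320 − 31 = 289 left.
August 2043 has 31 days: 289 − 31 = 258 left.
September 2043 has 30 days: 258 − 30 = 228 left.
October 2043 has 31 days: 228 − 31 = 197 left.
November 2043 has 30 days: 197 − 30 = 167 left.
December 2043 has 31 days: 167 − 31 = 136 left.
January 2044 has 31 days: 136 − 31 = 105 left.
February 2044 has 29 days (2044 is a leap year): 105 − 29 = 76 left.
March 2044 has 31 days: 76 − 31 = 45 left.
April 2044 has 30 days: 45 − 30 = 15 left.
15 days into May 2044 → May 15, 2044.
Going back 12 months from May 15, 2044:
month 5 − 12 = -7, which is month 5 of year 2043 → May 2043.
Day 15 is valid in May, giving May 15, 2043.

May 15, 2043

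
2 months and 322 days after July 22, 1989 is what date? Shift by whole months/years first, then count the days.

Adding 2 months and 322 days from July 22, 1989: first the month/year part, then the days.
month 7 + 2 = 9 → September 1989.
Day 22 is valid in September, giving September 22, 1989.
Now add 322 days from September 22, 1989.
September has 30 days, so 30 − 22 = 8 days remain after September 22, 1989; 322 − 8 = 314 left.
October 1989 has 31 days: 314 − 31 = 283 left.
November 1989 has 30 days: 283 − 30 = 253 left.
December 1989 has 31 days: 253 − 31 = 222 left.
January 1990 has 31 days: 222 − 31 = 191 left.
February 1990 has 28 days (1990 is not a leap year): 191 − 28 = 163 left.
March 1990 has 31 days: 163 − 31 = 132 left.
April 1990 has 30 days: 132 − 30 = 102 left.
May 1990 has 31 days: 102 − 31 = 71 left.
June 1990 has 30 days: 71 − 30 = 41 left.
July 1990 has 31 days: 41 − 31 = 10 left.
10 days into August 1990 → August 10, 1990.

August 10, 1990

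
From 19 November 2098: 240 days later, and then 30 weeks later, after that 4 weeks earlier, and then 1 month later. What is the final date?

Counting forward 240 days from November 19, 2098:
November has 30 days, so 30 − 19 = 11 days remain after November 19, 2098; 240 − 11 = 229 left.
December 2098 has 31 days: 229 − 31 = 198 left.
January 2099 has 31 days: 198 − 31 = 167 left.
February 2099 has 28 days (2099 is not a leap year): 167 − 28 = 139 left.
March 2099 has 31 days: 139 − 31 = 108 left.
April 2099 has 30 days: 108 − 30 = 78 left.
May 2099 has 31 days: 78 − 31 = 47 left.
June 2099 has 30 days: 47 − 30 = 17 left.
17 days into July 2099 → July 17, 2099.
Advancing 30 weeks (= 210 days) from July 17, 2099:
July has 31 days, so 31 − 17 = 14 days remain after July 17, 2099; 210 − 14 = 196 left.
August 2099 has 31 days: 196 − 31 = 165 left.
September 2099 has 30 days: 165 − 30 = 135 left.
October 2099 has 31 days: 135 − 31 = 104 left.
November 2099 has 30 days: 104 − 30 = 74 left.
December 2099 has 31 days: 74 − 31 = 43 left.
January 2100 has 31 days: 43 − 31 = 12 left.
12 days into February 2100 → February 12, 2100.
Subtracting 4 weeks (= 28 days) from February 12, 2100:
Going back 12 days from February 12, 2100 reaches the end of the previous month; 28 − 12 = 16 left.
January 2100 has 31 days; 31 − 16 = 15 → January 15, 2100.
Adding 1 month from January 15, 2100:
month 1 + 1 = 2 → February 2100.
Day 15 is valid in February, giving February 15, 2100.

February 15, 2100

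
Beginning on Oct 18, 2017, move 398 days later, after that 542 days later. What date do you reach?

Counting forward 398 days from October 18, 2017:
October has 31 days, so 31 − 18 = 13 days remain after October 18, 2017; 398 − 13 = 385 left.
November 2017 has 30 days: 385 − 30 = 355 left.
December 2017 has 31 days: 355 − 31 = 324 left.
January 2018 has 31 days: 324 − 31 = 293 left.
February 2018 has 28 days (2018 is not a leap year): 293 − 28 = 265 left.
March 2018 has 31 days: 265 − 31 = 234 left.
April 2018 has 30 days: 234 − 30 = 204 left.
May 2018 has 31 days: 204 − 31 = 173 left.
June 2018 has 30 days: 173 − 30 = 143 left.
July 2018 has 31 days: 143 − 31 = 112 left.
August 2018 has 31 days: 112 − 31 = 81 left.
September 2018 has 30 days: 81 − 30 = 51 left.
October 2018 has 31 days: 51 − 31 = 20 left.
20 days into November 2018 → November 20, 2018.
Adding 542 days from November 20, 2018:
November has 30 days, so 30 − 20 = 10 days remain after November 20, 2018; 542 − 10 = 532 left.
December 2018 has 31 days: 532 − 31 = 501 left.
January 2019 has 31 days: 501 − 31 = 470 left.
February 2019 has 28 days (2019 is not a leap year): 470 − 28 = 442 left.
March 2019 has 31 days: 442 − 31 = 411 left.
April 2019 has 30 days: 411 − 30 = 381 left.
May 2019 has 31 days: 381 − 31 = 350 left.
June 2019 has 30 days: 350 − 30 = 320 left.
July 2019 has 31 days: 320 − 31 = 289 left.
August 2019 has 31 days: 289 − 31 = 258 left.
September 2019 has 30 days: 258 − 30 = 228 left.
October 2019 has 31 days: 228 − 31 = 197 left.
November 2019 has 30 days: 197 − 30 = 167 left.
December 2019 has 31 days: 167 − 31 = 136 left.
January 2020 has 31 days: 136 − 31 = 105 left.
February 2020 has 29 days (2020 is a leap year): 105 − 29 = 76 left.
March 2020 has 31 days: 76 − 31 = 45 left.
April 2020 has 30 days: 45 − 30 = 15 left.
15 days into May 2020 → May 15, 2020.

May 15, 2020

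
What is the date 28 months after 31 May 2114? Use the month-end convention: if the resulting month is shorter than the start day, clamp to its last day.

September 30, 2116

Advancing 28 months from May 31, 2114.
month 5 + 28 = 33, which is month 9 of year 2116 → September 2116.
September 2116 has only 30 days and the start was day 31, so the date clamps to September 30, 2116.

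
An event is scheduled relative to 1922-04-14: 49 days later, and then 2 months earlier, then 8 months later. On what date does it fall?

Adding 49 days from April 14, 1922:
April has 30 days, so 30 − 14 = 16 days remain after April 14, 1922; 49 − 16 = 33 left.
May 1922 has 31 days: 33 − 31 = 2 left.
2 days into June 1922 → June 2, 1922.
Counting back 2 months from June 2, 1922:
month 6 − 2 = 4 → April 1922.
Day 2 is valid in April, giving April 2, 1922.
Advancing 8 months from April 2, 1922:
month 4 + 8 = 12 → December 1922.
Day 2 is valid in December, giving December 2, 1922.

December 2, 1922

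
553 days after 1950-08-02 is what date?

February 6, 1952

Advancing 553 days from August 2, 1950.
August has 31 days, so 31 − 2 = 29 days remain after August 2, 1950; 553 − 29 = 524 left.
September 1950 has 30 days: 524 − 30 = 494 left.
October 1950 has 31 days: 494 − 31 = 463 left.
November 1950 has 30 days: 463 − 30 = 433 left.
December 1950 has 31 days: 433 − 31 = 402 left.
January 1951 has 31 days: 402 − 31 = 371 left.
February 1951 has 28 days (1951 is not a leap year): 371 − 28 = 343 left.
March 1951 has 31 days: 343 − 31 = 312 left.
April 1951 has 30 days: 312 − 30 = 282 left.
May 1951 has 31 days: 282 − 31 = 251 left.
June 1951 has 30 days: 251 − 30 = 221 left.
July 1951 has 31 days: 221 − 31 = 190 left.
August 1951 has 31 days: 190 − 31 = 159 left.
September 1951 has 30 days: 159 − 30 = 129 left.
October 1951 has 31 days: 129 − 31 = 98 left.
November 1951 has 30 days: 98 − 30 = 68 left.
December 1951 has 31 days: 68 − 31 = 37 left.
January 1952 has 31 days: 37 − 31 = 6 left.
6 days into February 1952 → February 6, 1952.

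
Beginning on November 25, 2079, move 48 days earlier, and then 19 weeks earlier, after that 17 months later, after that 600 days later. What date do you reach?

June 20, 2082

Going back 48 days from November 25, 2079:
Going back 25 days from November 25, 2079 reaches the end of the previous month; 48 − 25 = 23 left.
October 2079 has 31 days; 31 − 23 = 8 → October 8, 2079.
Subtracting 19 weeks (= 133 days) from October 8, 2079:
Going back 8 days from October 8, 2079 reaches the end of the previous month; 133 − 8 = 125 left.
September 2079 has 30 days: 125 − 30 = 95 left.
August 2079 has 31 days: 95 − 31 = 64 left.
July 2079 has 31 days: 64 − 31 = 33 left.
June 2079 has 30 days: 33 − 30 = 3 left.
May 2079 has 31 days; 31 − 3 = 28 → May 28, 2079.
Adding 17 months from May 28, 2079:
month 5 + 17 = 22, which is month 10 of year 2080 → October 2080.
Day 28 is valid in October, giving October 28, 2080.
Counting forward 600 days from October 28, 2080:
October has 31 days, so 31 − 28 = 3 days remain after October 28, 2080; 600 − 3 = 597 left.
November 2080 has 30 days: 597 − 30 = 567 left.
December 2080 has 31 days: 567 − 31 = 536 left.
January 2081 has 31 days: 536 − 31 = 505 left.
February 2081 has 28 days (2081 is not a leap year): 505 − 28 = 477 left.
March 2081 has 31 days: 477 − 31 = 446 left.
April 2081 has 30 days: 446 − 30 = 416 left.
May 2081 has 31 days: 416 − 31 = 385 left.
June 2081 has 30 days: 385 − 30 = 355 left.
July 2081 has 31 days: 355 − 31 = 324 left.
August 2081 has 31 days: 324 − 31 = 293 left.
September 2081 has 30 days: 293 − 30 = 263 left.
October 2081 has 31 days: 263 − 31 = 232 left.
November 2081 has 30 days: 232 − 30 = 202 left.
December 2081 has 31 days: 202 − 31 = 171 left.
January 2082 has 31 days: 171 − 31 = 140 left.
February 2082 has 28 days (2082 is not a leap year): 140 − 28 = 112 left.
March 2082 has 31 days: 112 − 31 = 81 left.
April 2082 has 30 days: 81 − 30 = 51 left.
May 2082 has 31 days: 51 − 31 = 20 left.
20 days into June 2082 → June 20, 2082.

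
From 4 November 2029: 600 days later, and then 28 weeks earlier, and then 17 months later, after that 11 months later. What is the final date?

Advancing 600 days from November 4, 2029:
November has 30 days, so 30 − 4 = 26 days remain after November 4, 2029; 600 − 26 = 574 left.
December 2029 has 31 days: 574 − 31 = 543 left.
January 2030 has 31 days: 543 − 31 = 512 left.
February 2030 has 28 days (2030 is not a leap year): 512 − 28 = 484 left.
March 2030 has 31 days: 484 − 31 = 453 left.
April 2030 has 30 days: 453 − 30 = 423 left.
May 2030 has 31 days: 423 − 31 = 392 left.
June 2030 has 30 days: 392 − 30 = 362 left.
July 2030 has 31 days: 362 − 31 = 331 left.
August 2030 has 31 days: 331 − 31 = 300 left.
September 2030 has 30 days: 300 − 30 = 270 left.
October 2030 has 31 days: 270 − 31 = 239 left.
November 2030 has 30 days: 239 − 30 = 209 left.
December 2030 has 31 days: 209 − 31 = 178 left.
January 2031 has 31 days: 178 − 31 = 147 left.
February 2031 has 28 days (2031 is not a leap year): 147 − 28 = 119 left.
March 2031 has 31 days: 119 − 31 = 88 left.
April 2031 has 30 days: 88 − 30 = 58 left.
May 2031 has 31 days: 58 − 31 = 27 left.
27 days into June 2031 → June 27, 2031.
Counting back 28 weeks (= 196 days) from June 27, 2031:
Going back 27 days from June 27, 2031 reaches the end of the previous month; 196 − 27 = 169 left.
May 2031 has 31 days: 169 − 31 = 138 left.
April 2031 has 30 days: 138 − 30 = 108 left.
March 2031 has 31 days: 108 − 31 = 77 left.
February 2031 has 28 days (2031 is not a leap year): 77 − 28 = 49 left.
January 2031 has 31 days: 49 − 31 = 18 left.
December 2030 has 31 days; 31 − 18 = 13 → December 13, 2030.
Adding 17 months from December 13, 2030:
month 12 + 17 = 29, which is month 5 of year 2032 → May 2032.
Day 13 is valid in May, giving May 13, 2032.
Counting forward 11 months from May 13, 2032:
month 5 + 11 = 16, which is month 4 of year 2033 → April 2033.
Day 13 is valid in April, giving April 13, 2033.

April 13, 2033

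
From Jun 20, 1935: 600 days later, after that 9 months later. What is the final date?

Counting forward 600 days from June 20, 1935:
June has 30 days, so 30 − 20 = 10 days remain after June 20, 1935; 600 − 10 = 590 left.
July 1935 has 31 days: 590 − 31 = 559 left.
August 1935 has 31 days: 559 − 31 = 528 left.
September 1935 has 30 days: 528 − 30 = 498 left.
October 1935 has 31 days: 498 − 31 = 467 left.
November 1935 has 30 days: 467 − 30 = 437 left.
December 1935 has 31 days: 437 − 31 = 406 left.
January 1936 has 31 days: 406 − 31 = 375 left.
February 1936 has 29 days (1936 is a leap year): 375 − 29 = 346 left.
March 1936 has 31 days: 346 − 31 = 315 left.
April 1936 has 30 days: 315 − 30 = 285 left.
May 1936 has 31 days: 285 − 31 = 254 left.
June 1936 has 30 days: 254 − 30 = 224 left.
July 1936 has 31 days: 224 − 31 = 193 left.
August 1936 has 31 days: 193 − 31 = 162 left.
September 1936 has 30 days: 162 − 30 = 132 left.
October 1936 has 31 days: 132 − 31 = 101 left.
November 1936 has 30 days: 101 − 30 = 71 left.
December 1936 has 31 days: 71 − 31 = 40 left.
January 1937 has 31 days: 40 − 31 = 9 left.
9 days into February 1937 → February 9, 1937.
Advancing 9 months from February 9, 1937:
month 2 + 9 = 11 → November 1937.
Day 9 is valid in November, giving November 9, 1937.

November 9, 1937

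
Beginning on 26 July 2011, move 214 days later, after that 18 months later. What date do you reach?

August 25, 2013

Advancing 214 days from July 26, 2011:
July has 31 days, so 31 − 26 = 5 days remain after July 26, 2011; 214 − 5 = 209 left.
August 2011 has 31 days: 209 − 31 = 178 left.
September 2011 has 30 days: 178 − 30 = 148 left.
October 2011 has 31 days: 148 − 31 = 117 left.
November 2011 has 30 days: 117 − 30 = 87 left.
December 2011 has 31 days: 87 − 31 = 56 left.
January 2012 has 31 days: 56 − 31 = 25 left.
25 days into February 2012 → February 25, 2012.
Adding 18 months from February 25, 2012:
month 2 + 18 = 20, which is month 8 of year 2013 → August 2013.
Day 25 is valid in August, giving August 25, 2013.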